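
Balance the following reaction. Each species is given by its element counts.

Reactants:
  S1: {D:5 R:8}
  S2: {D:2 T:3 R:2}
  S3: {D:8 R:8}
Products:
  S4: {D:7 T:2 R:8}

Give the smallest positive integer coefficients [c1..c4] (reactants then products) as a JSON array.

D: 2·5+4·2+3·8 = 42 | 6·7 = 42
T: 2·0+4·3+3·0 = 12 | 6·2 = 12
R: 2·8+4·2+3·8 = 48 | 6·8 = 48
gcd(2,4,3,6) = 1

Coefficients: [2, 4, 3, 6]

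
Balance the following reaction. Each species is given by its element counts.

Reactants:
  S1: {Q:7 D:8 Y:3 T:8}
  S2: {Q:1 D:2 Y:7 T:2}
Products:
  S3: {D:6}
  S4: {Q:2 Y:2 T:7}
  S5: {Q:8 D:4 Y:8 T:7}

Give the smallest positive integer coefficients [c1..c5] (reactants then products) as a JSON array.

Q: 6·7+4·1 = 46 | 6·0+3·2+5·8 = 46
D: 6·8+4·2 = 56 | 6·6+3·0+5·4 = 56
Y: 6·3+4·7 = 46 | 6·0+3·2+5·8 = 46
T: 6·8+4·2 = 56 | 6·0+3·7+5·7 = 56
gcd(6,4,6,3,5) = 1

Coefficients: [6, 4, 6, 3, 5]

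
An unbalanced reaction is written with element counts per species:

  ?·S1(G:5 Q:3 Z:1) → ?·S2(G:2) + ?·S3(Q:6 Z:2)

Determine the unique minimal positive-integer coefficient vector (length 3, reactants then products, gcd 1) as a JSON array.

G: 2·5 = 10 | 5·2+1·0 = 10
Q: 2·3 = 6 | 5·0+1·6 = 6
Z: 2·1 = 2 | 5·0+1·2 = 2
gcd(2,5,1) = 1

Coefficients: [2, 5, 1]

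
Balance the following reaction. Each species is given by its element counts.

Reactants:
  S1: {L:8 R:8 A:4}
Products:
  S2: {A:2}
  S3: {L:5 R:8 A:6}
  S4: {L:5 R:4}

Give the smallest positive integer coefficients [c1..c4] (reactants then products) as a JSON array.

L: 5·8 = 40 | 4·0+2·5+6·5 = 40
R: 5·8 = 40 | 4·0+2·8+6·4 = 40
A: 5·4 = 20 | 4·2+2·6+6·0 = 20
gcd(5,4,2,6) = 1

Coefficients: [5, 4, 2, 6]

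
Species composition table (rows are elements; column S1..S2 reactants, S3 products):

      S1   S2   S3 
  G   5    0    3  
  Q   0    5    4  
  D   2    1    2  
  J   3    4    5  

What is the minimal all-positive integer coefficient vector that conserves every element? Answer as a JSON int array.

Coefficients: [3, 4, 5]

G: 3·5+4·0 = 15 | 5·3 = 15
Q: 3·0+4·5 = 20 | 5·4 = 20
D: 3·2+4·1 = 10 | 5·2 = 10
J: 3·3+4·4 = 25 | 5·5 = 25
gcd(3,4,5) = 1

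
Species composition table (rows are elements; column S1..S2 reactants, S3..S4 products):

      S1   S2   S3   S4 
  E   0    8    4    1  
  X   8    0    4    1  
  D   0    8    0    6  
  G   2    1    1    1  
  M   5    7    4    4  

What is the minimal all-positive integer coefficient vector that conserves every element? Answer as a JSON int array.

Coefficients: [3, 3, 5, 4]

E: 3·0+3·8 = 24 | 5·4+4·1 = 24
X: 3·8+3·0 = 24 | 5·4+4·1 = 24
D: 3·0+3·8 = 24 | 5·0+4·6 = 24
G: 3·2+3·1 = 9 | 5·1+4·1 = 9
M: 3·5+3·7 = 36 | 5·4+4·4 = 36
gcd(3,3,5,4) = 1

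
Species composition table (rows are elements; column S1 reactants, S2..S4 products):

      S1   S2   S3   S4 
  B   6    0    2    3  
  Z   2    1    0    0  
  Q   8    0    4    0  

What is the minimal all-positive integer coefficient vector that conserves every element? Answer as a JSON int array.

Coefficients: [3, 6, 6, 2]

B: 3·6 = 18 | 6·0+6·2+2·3 = 18
Z: 3·2 = 6 | 6·1+6·0+2·0 = 6
Q: 3·8 = 24 | 6·0+6·4+2·0 = 24
gcd(3,6,6,2) = 1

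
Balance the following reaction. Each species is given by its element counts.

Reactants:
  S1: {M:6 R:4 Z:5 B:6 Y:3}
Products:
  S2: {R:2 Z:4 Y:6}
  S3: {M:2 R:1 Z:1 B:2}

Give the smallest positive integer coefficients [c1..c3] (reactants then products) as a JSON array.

Coefficients: [2, 1, 6]

M: 2·6 = 12 | 1·0+6·2 = 12
R: 2·4 = 8 | 1·2+6·1 = 8
Z: 2·5 = 10 | 1·4+6·1 = 10
B: 2·6 = 12 | 1·0+6·2 = 12
Y: 2·3 = 6 | 1·6+6·0 = 6
gcd(2,1,6) = 1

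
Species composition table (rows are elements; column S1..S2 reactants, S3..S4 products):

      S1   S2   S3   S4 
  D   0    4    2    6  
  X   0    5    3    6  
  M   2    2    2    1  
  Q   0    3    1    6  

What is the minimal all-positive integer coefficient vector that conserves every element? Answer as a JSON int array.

Coefficients: [1, 6, 6, 2]

D: 1·0+6·4 = 24 | 6·2+2·6 = 24
X: 1·0+6·5 = 30 | 6·3+2·6 = 30
M: 1·2+6·2 = 14 | 6·2+2·1 = 14
Q: 1·0+6·3 = 18 | 6·1+2·6 = 18
gcd(1,6,6,2) = 1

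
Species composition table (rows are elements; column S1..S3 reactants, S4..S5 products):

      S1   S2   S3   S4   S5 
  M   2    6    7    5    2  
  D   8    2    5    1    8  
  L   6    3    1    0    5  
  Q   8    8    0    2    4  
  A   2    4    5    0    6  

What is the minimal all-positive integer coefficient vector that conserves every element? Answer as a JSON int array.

M: 3·2+1·6+4·7 = 40 | 6·5+5·2 = 40
D: 3·8+1·2+4·5 = 46 | 6·1+5·8 = 46
L: 3·6+1·3+4·1 = 25 | 6·0+5·5 = 25
Q: 3·8+1·8+4·0 = 32 | 6·2+5·4 = 32
A: 3·2+1·4+4·5 = 30 | 6·0+5·6 = 30
gcd(3,1,4,6,5) = 1

Coefficients: [3, 1, 4, 6, 5]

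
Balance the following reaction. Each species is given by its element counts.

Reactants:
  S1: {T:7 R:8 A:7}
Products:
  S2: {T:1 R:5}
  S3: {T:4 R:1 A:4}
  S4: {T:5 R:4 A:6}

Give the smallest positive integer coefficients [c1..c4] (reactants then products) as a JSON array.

T: 6·7 = 42 | 5·1+3·4+5·5 = 42
R: 6·8 = 48 | 5·5+3·1+5·4 = 48
A: 6·7 = 42 | 5·0+3·4+5·6 = 42
gcd(6,5,3,5) = 1

Coefficients: [6, 5, 3, 5]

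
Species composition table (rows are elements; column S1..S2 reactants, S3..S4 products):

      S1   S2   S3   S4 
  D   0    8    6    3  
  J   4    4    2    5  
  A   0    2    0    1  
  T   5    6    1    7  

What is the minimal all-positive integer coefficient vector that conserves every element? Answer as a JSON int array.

Coefficients: [5, 3, 1, 6]

D: 5·0+3·8 = 24 | 1·6+6·3 = 24
J: 5·4+3·4 = 32 | 1·2+6·5 = 32
A: 5·0+3·2 = 6 | 1·0+6·1 = 6
T: 5·5+3·6 = 43 | 1·1+6·7 = 43
gcd(5,3,1,6) = 1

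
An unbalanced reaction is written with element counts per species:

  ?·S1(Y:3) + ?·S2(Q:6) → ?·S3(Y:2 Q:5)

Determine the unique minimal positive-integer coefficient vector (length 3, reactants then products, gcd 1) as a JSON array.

Y: 4·3+5·0 = 12 | 6·2 = 12
Q: 4·0+5·6 = 30 | 6·5 = 30
gcd(4,5,6) = 1

Coefficients: [4, 5, 6]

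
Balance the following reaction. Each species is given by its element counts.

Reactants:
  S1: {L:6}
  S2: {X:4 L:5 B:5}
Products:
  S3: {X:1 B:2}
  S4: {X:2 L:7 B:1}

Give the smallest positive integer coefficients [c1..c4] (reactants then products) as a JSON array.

Coefficients: [1, 3, 6, 3]

X: 1·0+3·4 = 12 | 6·1+3·2 = 12
L: 1·6+3·5 = 21 | 6·0+3·7 = 21
B: 1·0+3·5 = 15 | 6·2+3·1 = 15
gcd(1,3,6,3) = 1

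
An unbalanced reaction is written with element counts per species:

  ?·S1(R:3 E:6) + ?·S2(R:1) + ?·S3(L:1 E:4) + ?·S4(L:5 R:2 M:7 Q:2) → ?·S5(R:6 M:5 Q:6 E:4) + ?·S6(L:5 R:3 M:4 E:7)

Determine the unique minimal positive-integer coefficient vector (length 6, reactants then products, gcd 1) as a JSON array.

Coefficients: [2, 6, 5, 3, 1, 4]

L: 2·0+6·0+5·1+3·5 = 20 | 1·0+4·5 = 20
R: 2·3+6·1+5·0+3·2 = 18 | 1·6+4·3 = 18
M: 2·0+6·0+5·0+3·7 = 21 | 1·5+4·4 = 21
Q: 2·0+6·0+5·0+3·2 = 6 | 1·6+4·0 = 6
E: 2·6+6·0+5·4+3·0 = 32 | 1·4+4·7 = 32
gcd(2,6,5,3,1,4) = 1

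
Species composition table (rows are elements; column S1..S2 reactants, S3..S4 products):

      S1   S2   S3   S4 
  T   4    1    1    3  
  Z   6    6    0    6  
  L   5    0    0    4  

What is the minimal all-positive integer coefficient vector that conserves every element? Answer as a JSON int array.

T: 4·4+1·1 = 17 | 2·1+5·3 = 17
Z: 4·6+1·6 = 30 | 2·0+5·6 = 30
L: 4·5+1·0 = 20 | 2·0+5·4 = 20
gcd(4,1,2,5) = 1

Coefficients: [4, 1, 2, 5]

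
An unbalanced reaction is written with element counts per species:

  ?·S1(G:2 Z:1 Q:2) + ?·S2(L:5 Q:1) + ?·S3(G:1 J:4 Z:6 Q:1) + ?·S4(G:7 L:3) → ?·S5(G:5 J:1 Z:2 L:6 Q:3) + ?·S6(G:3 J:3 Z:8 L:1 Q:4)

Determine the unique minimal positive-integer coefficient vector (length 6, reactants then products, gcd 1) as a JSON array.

G: 6·2+5·0+2·1+2·7 = 28 | 5·5+1·3 = 28
J: 6·0+5·0+2·4+2·0 = 8 | 5·1+1·3 = 8
Z: 6·1+5·0+2·6+2·0 = 18 | 5·2+1·8 = 18
L: 6·0+5·5+2·0+2·3 = 31 | 5·6+1·1 = 31
Q: 6·2+5·1+2·1+2·0 = 19 | 5·3+1·4 = 19
gcd(6,5,2,2,5,1) = 1

Coefficients: [6, 5, 2, 2, 5, 1]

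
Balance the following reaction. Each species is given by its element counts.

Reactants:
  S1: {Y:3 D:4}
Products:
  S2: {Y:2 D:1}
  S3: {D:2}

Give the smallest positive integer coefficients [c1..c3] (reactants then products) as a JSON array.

Coefficients: [4, 6, 5]

Y: 4·3 = 12 | 6·2+5·0 = 12
D: 4·4 = 16 | 6·1+5·2 = 16
gcd(4,6,5) = 1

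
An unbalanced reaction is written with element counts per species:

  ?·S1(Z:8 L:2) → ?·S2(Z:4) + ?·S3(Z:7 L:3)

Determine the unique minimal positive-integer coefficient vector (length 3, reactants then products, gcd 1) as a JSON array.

Coefficients: [6, 5, 4]

Z: 6·8 = 48 | 5·4+4·7 = 48
L: 6·2 = 12 | 5·0+4·3 = 12
gcd(6,5,4) = 1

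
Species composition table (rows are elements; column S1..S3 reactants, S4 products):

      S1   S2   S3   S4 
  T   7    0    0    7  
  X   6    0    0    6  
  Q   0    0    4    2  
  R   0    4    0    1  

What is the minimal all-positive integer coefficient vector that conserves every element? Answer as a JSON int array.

Coefficients: [4, 1, 2, 4]

T: 4·7+1·0+2·0 = 28 | 4·7 = 28
X: 4·6+1·0+2·0 = 24 | 4·6 = 24
Q: 4·0+1·0+2·4 = 8 | 4·2 = 8
R: 4·0+1·4+2·0 = 4 | 4·1 = 4
gcd(4,1,2,4) = 1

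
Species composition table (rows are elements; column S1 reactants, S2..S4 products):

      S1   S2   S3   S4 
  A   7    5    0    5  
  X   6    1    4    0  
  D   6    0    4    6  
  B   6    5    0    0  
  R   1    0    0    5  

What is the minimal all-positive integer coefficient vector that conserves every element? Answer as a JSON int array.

A: 5·7 = 35 | 6·5+6·0+1·5 = 35
X: 5·6 = 30 | 6·1+6·4+1·0 = 30
D: 5·6 = 30 | 6·0+6·4+1·6 = 30
B: 5·6 = 30 | 6·5+6·0+1·0 = 30
R: 5·1 = 5 | 6·0+6·0+1·5 = 5
gcd(5,6,6,1) = 1

Coefficients: [5, 6, 6, 1]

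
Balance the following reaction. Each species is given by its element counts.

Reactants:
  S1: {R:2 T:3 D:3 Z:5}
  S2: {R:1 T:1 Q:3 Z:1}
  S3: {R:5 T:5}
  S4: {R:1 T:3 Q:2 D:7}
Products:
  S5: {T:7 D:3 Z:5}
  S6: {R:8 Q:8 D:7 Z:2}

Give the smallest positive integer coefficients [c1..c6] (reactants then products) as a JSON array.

Coefficients: [5, 6, 1, 3, 5, 3]

R: 5·2+6·1+1·5+3·1 = 24 | 5·0+3·8 = 24
T: 5·3+6·1+1·5+3·3 = 35 | 5·7+3·0 = 35
Q: 5·0+6·3+1·0+3·2 = 24 | 5·0+3·8 = 24
D: 5·3+6·0+1·0+3·7 = 36 | 5·3+3·7 = 36
Z: 5·5+6·1+1·0+3·0 = 31 | 5·5+3·2 = 31
gcd(5,6,1,3,5,3) = 1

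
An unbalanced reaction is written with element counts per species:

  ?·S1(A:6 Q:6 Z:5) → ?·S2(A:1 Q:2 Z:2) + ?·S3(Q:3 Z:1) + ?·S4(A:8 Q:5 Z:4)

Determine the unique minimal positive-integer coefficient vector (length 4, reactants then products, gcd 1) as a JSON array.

Coefficients: [5, 6, 1, 3]

A: 5·6 = 30 | 6·1+1·0+3·8 = 30
Q: 5·6 = 30 | 6·2+1·3+3·5 = 30
Z: 5·5 = 25 | 6·2+1·1+3·4 = 25
gcd(5,6,1,3) = 1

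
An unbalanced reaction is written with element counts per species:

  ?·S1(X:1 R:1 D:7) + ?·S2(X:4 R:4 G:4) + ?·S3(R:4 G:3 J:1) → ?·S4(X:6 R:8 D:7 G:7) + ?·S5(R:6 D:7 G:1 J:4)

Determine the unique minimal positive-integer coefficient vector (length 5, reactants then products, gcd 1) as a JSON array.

X: 6·1+6·4+4·0 = 30 | 5·6+1·0 = 30
R: 6·1+6·4+4·4 = 46 | 5·8+1·6 = 46
D: 6·7+6·0+4·0 = 42 | 5·7+1·7 = 42
G: 6·0+6·4+4·3 = 36 | 5·7+1·1 = 36
J: 6·0+6·0+4·1 = 4 | 5·0+1·4 = 4
gcd(6,6,4,5,1) = 1

Coefficients: [6, 6, 4, 5, 1]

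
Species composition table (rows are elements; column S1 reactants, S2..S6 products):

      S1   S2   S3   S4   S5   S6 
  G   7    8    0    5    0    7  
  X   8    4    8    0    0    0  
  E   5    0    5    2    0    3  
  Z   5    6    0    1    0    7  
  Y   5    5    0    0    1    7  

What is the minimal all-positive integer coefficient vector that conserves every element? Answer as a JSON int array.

G: 4·7 = 28 | 2·8+3·0+1·5+3·0+1·7 = 28
X: 4·8 = 32 | 2·4+3·8+1·0+3·0+1·0 = 32
E: 4·5 = 20 | 2·0+3·5+1·2+3·0+1·3 = 20
Z: 4·5 = 20 | 2·6+3·0+1·1+3·0+1·7 = 20
Y: 4·5 = 20 | 2·5+3·0+1·0+3·1+1·7 = 20
gcd(4,2,3,1,3,1) = 1

Coefficients: [4, 2, 3, 1, 3, 1]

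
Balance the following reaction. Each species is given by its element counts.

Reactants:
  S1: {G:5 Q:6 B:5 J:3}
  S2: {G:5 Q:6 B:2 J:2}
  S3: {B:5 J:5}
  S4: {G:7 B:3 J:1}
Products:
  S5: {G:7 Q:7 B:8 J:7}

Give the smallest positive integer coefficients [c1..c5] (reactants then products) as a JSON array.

Coefficients: [2, 5, 5, 1, 6]

G: 2·5+5·5+5·0+1·7 = 42 | 6·7 = 42
Q: 2·6+5·6+5·0+1·0 = 42 | 6·7 = 42
B: 2·5+5·2+5·5+1·3 = 48 | 6·8 = 48
J: 2·3+5·2+5·5+1·1 = 42 | 6·7 = 42
gcd(2,5,5,1,6) = 1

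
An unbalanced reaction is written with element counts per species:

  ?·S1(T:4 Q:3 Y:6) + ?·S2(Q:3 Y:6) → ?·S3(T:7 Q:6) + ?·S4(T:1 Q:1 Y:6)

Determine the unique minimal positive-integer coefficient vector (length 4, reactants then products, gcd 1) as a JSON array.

T: 5·4+1·0 = 20 | 2·7+6·1 = 20
Q: 5·3+1·3 = 18 | 2·6+6·1 = 18
Y: 5·6+1·6 = 36 | 2·0+6·6 = 36
gcd(5,1,2,6) = 1

Coefficients: [5, 1, 2, 6]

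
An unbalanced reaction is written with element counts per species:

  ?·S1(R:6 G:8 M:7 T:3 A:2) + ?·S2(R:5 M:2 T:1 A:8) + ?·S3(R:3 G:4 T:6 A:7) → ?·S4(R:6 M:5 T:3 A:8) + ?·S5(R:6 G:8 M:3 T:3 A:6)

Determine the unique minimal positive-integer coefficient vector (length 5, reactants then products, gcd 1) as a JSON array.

Coefficients: [4, 6, 2, 5, 5]

R: 4·6+6·5+2·3 = 60 | 5·6+5·6 = 60
G: 4·8+6·0+2·4 = 40 | 5·0+5·8 = 40
M: 4·7+6·2+2·0 = 40 | 5·5+5·3 = 40
T: 4·3+6·1+2·6 = 30 | 5·3+5·3 = 30
A: 4·2+6·8+2·7 = 70 | 5·8+5·6 = 70
gcd(4,6,2,5,5) = 1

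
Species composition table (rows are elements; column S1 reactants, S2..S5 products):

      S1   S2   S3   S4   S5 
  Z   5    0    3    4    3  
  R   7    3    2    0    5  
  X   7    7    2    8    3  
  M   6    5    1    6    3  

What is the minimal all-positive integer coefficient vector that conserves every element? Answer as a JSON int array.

Z: 5·5 = 25 | 1·0+1·3+1·4+6·3 = 25
R: 5·7 = 35 | 1·3+1·2+1·0+6·5 = 35
X: 5·7 = 35 | 1·7+1·2+1·8+6·3 = 35
M: 5·6 = 30 | 1·5+1·1+1·6+6·3 = 30
gcd(5,1,1,1,6) = 1

Coefficients: [5, 1, 1, 1, 6]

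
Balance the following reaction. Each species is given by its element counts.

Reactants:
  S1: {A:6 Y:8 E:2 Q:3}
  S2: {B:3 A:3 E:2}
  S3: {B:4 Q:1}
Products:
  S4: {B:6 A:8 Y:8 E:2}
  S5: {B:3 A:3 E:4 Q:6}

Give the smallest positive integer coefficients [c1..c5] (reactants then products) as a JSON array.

Coefficients: [3, 4, 3, 3, 2]

B: 3·0+4·3+3·4 = 24 | 3·6+2·3 = 24
A: 3·6+4·3+3·0 = 30 | 3·8+2·3 = 30
Y: 3·8+4·0+3·0 = 24 | 3·8+2·0 = 24
E: 3·2+4·2+3·0 = 14 | 3·2+2·4 = 14
Q: 3·3+4·0+3·1 = 12 | 3·0+2·6 = 12
gcd(3,4,3,3,2) = 1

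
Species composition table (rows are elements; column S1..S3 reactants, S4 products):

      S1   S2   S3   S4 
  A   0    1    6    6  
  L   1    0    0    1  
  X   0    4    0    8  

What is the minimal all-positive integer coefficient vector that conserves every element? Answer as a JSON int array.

Coefficients: [3, 6, 2, 3]

A: 3·0+6·1+2·6 = 18 | 3·6 = 18
L: 3·1+6·0+2·0 = 3 | 3·1 = 3
X: 3·0+6·4+2·0 = 24 | 3·8 = 24
gcd(3,6,2,3) = 1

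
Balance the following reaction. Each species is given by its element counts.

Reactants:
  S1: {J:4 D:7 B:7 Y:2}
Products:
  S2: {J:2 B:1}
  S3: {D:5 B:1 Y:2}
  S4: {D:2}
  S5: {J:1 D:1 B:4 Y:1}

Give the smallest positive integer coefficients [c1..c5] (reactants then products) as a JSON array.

J: 3·4 = 12 | 4·2+1·0+6·0+4·1 = 12
D: 3·7 = 21 | 4·0+1·5+6·2+4·1 = 21
B: 3·7 = 21 | 4·1+1·1+6·0+4·4 = 21
Y: 3·2 = 6 | 4·0+1·2+6·0+4·1 = 6
gcd(3,4,1,6,4) = 1

Coefficients: [3, 4, 1, 6, 4]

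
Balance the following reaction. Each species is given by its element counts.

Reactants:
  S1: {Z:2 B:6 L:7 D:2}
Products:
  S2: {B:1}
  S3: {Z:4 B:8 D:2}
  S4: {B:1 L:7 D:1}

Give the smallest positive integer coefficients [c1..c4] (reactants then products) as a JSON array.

Z: 2·2 = 4 | 2·0+1·4+2·0 = 4
B: 2·6 = 12 | 2·1+1·8+2·1 = 12
L: 2·7 = 14 | 2·0+1·0+2·7 = 14
D: 2·2 = 4 | 2·0+1·2+2·1 = 4
gcd(2,2,1,2) = 1

Coefficients: [2, 2, 1, 2]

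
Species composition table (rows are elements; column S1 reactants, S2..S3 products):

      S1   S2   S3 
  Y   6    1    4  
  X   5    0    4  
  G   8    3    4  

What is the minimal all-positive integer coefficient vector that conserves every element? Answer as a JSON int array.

Coefficients: [4, 4, 5]

Y: 4·6 = 24 | 4·1+5·4 = 24
X: 4·5 = 20 | 4·0+5·4 = 20
G: 4·8 = 32 | 4·3+5·4 = 32
gcd(4,4,5) = 1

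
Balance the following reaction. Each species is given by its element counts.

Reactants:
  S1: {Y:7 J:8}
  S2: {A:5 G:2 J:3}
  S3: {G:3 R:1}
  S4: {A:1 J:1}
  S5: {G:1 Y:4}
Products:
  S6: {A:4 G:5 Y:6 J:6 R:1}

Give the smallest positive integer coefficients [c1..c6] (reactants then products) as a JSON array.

Coefficients: [2, 3, 5, 5, 4, 5]

A: 2·0+3·5+5·0+5·1+4·0 = 20 | 5·4 = 20
G: 2·0+3·2+5·3+5·0+4·1 = 25 | 5·5 = 25
Y: 2·7+3·0+5·0+5·0+4·4 = 30 | 5·6 = 30
J: 2·8+3·3+5·0+5·1+4·0 = 30 | 5·6 = 30
R: 2·0+3·0+5·1+5·0+4·0 = 5 | 5·1 = 5
gcd(2,3,5,5,4,5) = 1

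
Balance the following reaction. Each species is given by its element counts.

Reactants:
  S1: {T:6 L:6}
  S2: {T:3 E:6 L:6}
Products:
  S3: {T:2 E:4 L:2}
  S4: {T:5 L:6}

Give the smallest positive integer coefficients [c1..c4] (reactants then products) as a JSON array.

Coefficients: [5, 2, 3, 6]

T: 5·6+2·3 = 36 | 3·2+6·5 = 36
E: 5·0+2·6 = 12 | 3·4+6·0 = 12
L: 5·6+2·6 = 42 | 3·2+6·6 = 42
gcd(5,2,3,6) = 1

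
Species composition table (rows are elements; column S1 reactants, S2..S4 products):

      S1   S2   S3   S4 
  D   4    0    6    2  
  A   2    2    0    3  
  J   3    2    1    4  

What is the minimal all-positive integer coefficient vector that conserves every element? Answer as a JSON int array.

D: 4·4 = 16 | 1·0+2·6+2·2 = 16
A: 4·2 = 8 | 1·2+2·0+2·3 = 8
J: 4·3 = 12 | 1·2+2·1+2·4 = 12
gcd(4,1,2,2) = 1

Coefficients: [4, 1, 2, 2]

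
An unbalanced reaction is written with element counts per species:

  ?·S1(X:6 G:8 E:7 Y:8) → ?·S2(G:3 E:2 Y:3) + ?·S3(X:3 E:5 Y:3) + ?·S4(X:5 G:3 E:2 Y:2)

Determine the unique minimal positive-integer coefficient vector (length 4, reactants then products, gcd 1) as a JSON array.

Coefficients: [3, 5, 1, 3]

X: 3·6 = 18 | 5·0+1·3+3·5 = 18
G: 3·8 = 24 | 5·3+1·0+3·3 = 24
E: 3·7 = 21 | 5·2+1·5+3·2 = 21
Y: 3·8 = 24 | 5·3+1·3+3·2 = 24
gcd(3,5,1,3) = 1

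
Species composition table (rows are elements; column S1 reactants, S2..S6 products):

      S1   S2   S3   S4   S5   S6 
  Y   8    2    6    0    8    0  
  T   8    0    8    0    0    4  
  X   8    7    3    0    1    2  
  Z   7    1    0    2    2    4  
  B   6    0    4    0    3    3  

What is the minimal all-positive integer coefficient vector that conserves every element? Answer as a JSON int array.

Coefficients: [5, 3, 3, 6, 2, 4]

Y: 5·8 = 40 | 3·2+3·6+6·0+2·8+4·0 = 40
T: 5·8 = 40 | 3·0+3·8+6·0+2·0+4·4 = 40
X: 5·8 = 40 | 3·7+3·3+6·0+2·1+4·2 = 40
Z: 5·7 = 35 | 3·1+3·0+6·2+2·2+4·4 = 35
B: 5·6 = 30 | 3·0+3·4+6·0+2·3+4·3 = 30
gcd(5,3,3,6,2,4) = 1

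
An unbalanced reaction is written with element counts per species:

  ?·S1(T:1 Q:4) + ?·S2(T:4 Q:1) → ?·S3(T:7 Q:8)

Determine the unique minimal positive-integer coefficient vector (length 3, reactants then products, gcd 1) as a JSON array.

T: 5·1+4·4 = 21 | 3·7 = 21
Q: 5·4+4·1 = 24 | 3·8 = 24
gcd(5,4,3) = 1

Coefficients: [5, 4, 3]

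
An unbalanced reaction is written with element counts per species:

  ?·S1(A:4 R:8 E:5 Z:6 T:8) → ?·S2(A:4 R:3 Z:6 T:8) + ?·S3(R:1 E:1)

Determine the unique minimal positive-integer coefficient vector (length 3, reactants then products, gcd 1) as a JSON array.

A: 1·4 = 4 | 1·4+5·0 = 4
R: 1·8 = 8 | 1·3+5·1 = 8
E: 1·5 = 5 | 1·0+5·1 = 5
Z: 1·6 = 6 | 1·6+5·0 = 6
T: 1·8 = 8 | 1·8+5·0 = 8
gcd(1,1,5) = 1

Coefficients: [1, 1, 5]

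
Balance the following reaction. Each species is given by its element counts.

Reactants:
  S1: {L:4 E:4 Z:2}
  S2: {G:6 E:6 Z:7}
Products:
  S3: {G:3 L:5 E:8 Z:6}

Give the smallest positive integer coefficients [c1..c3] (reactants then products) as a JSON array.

G: 5·0+2·6 = 12 | 4·3 = 12
L: 5·4+2·0 = 20 | 4·5 = 20
E: 5·4+2·6 = 32 | 4·8 = 32
Z: 5·2+2·7 = 24 | 4·6 = 24
gcd(5,2,4) = 1

Coefficients: [5, 2, 4]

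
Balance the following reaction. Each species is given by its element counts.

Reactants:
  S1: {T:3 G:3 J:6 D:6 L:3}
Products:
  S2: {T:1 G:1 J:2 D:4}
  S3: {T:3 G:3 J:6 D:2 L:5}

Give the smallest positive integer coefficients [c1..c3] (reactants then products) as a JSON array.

Coefficients: [5, 6, 3]

T: 5·3 = 15 | 6·1+3·3 = 15
G: 5·3 = 15 | 6·1+3·3 = 15
J: 5·6 = 30 | 6·2+3·6 = 30
D: 5·6 = 30 | 6·4+3·2 = 30
L: 5·3 = 15 | 6·0+3·5 = 15
gcd(5,6,3) = 1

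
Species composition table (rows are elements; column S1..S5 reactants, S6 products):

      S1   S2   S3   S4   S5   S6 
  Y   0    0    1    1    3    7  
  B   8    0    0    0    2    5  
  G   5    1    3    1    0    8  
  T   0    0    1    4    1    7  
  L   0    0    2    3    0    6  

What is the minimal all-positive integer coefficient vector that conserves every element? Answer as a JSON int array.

Coefficients: [1, 5, 6, 4, 6, 4]

Y: 1·0+5·0+6·1+4·1+6·3 = 28 | 4·7 = 28
B: 1·8+5·0+6·0+4·0+6·2 = 20 | 4·5 = 20
G: 1·5+5·1+6·3+4·1+6·0 = 32 | 4·8 = 32
T: 1·0+5·0+6·1+4·4+6·1 = 28 | 4·7 = 28
L: 1·0+5·0+6·2+4·3+6·0 = 24 | 4·6 = 24
gcd(1,5,6,4,6,4) = 1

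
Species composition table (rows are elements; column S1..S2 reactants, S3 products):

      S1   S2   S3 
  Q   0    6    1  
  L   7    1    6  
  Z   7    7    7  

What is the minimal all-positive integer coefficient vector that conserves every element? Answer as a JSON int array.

Coefficients: [5, 1, 6]

Q: 5·0+1·6 = 6 | 6·1 = 6
L: 5·7+1·1 = 36 | 6·6 = 36
Z: 5·7+1·7 = 42 | 6·7 = 42
gcd(5,1,6) = 1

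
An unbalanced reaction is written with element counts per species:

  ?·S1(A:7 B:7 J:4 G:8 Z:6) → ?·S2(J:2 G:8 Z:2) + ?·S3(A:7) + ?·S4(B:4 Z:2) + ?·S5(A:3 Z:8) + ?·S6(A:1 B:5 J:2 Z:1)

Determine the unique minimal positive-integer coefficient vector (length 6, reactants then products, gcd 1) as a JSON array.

A: 4·7 = 28 | 4·0+3·7+2·0+1·3+4·1 = 28
B: 4·7 = 28 | 4·0+3·0+2·4+1·0+4·5 = 28
J: 4·4 = 16 | 4·2+3·0+2·0+1·0+4·2 = 16
G: 4·8 = 32 | 4·8+3·0+2·0+1·0+4·0 = 32
Z: 4·6 = 24 | 4·2+3·0+2·2+1·8+4·1 = 24
gcd(4,4,3,2,1,4) = 1

Coefficients: [4, 4, 3, 2, 1, 4]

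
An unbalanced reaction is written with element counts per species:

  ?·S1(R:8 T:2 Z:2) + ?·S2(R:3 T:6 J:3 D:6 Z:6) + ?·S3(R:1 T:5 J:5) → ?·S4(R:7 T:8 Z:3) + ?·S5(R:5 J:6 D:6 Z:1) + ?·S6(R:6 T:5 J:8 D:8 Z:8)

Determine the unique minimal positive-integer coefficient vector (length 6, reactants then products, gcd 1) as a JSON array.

R: 5·8+5·3+3·1 = 58 | 5·7+1·5+3·6 = 58
T: 5·2+5·6+3·5 = 55 | 5·8+1·0+3·5 = 55
J: 5·0+5·3+3·5 = 30 | 5·0+1·6+3·8 = 30
D: 5·0+5·6+3·0 = 30 | 5·0+1·6+3·8 = 30
Z: 5·2+5·6+3·0 = 40 | 5·3+1·1+3·8 = 40
gcd(5,5,3,5,1,3) = 1

Coefficients: [5, 5, 3, 5, 1, 3]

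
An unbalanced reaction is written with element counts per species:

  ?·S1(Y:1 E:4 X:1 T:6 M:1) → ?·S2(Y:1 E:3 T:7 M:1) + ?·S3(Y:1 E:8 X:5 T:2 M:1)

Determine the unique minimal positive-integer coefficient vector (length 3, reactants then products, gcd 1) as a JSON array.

Coefficients: [5, 4, 1]

Y: 5·1 = 5 | 4·1+1·1 = 5
E: 5·4 = 20 | 4·3+1·8 = 20
X: 5·1 = 5 | 4·0+1·5 = 5
T: 5·6 = 30 | 4·7+1·2 = 30
M: 5·1 = 5 | 4·1+1·1 = 5
gcd(5,4,1) = 1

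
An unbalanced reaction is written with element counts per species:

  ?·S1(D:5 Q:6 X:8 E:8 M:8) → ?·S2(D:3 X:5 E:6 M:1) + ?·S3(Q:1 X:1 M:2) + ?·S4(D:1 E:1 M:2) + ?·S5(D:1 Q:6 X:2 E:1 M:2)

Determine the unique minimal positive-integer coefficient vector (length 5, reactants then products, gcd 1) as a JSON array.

Coefficients: [4, 4, 6, 5, 3]

D: 4·5 = 20 | 4·3+6·0+5·1+3·1 = 20
Q: 4·6 = 24 | 4·0+6·1+5·0+3·6 = 24
X: 4·8 = 32 | 4·5+6·1+5·0+3·2 = 32
E: 4·8 = 32 | 4·6+6·0+5·1+3·1 = 32
M: 4·8 = 32 | 4·1+6·2+5·2+3·2 = 32
gcd(4,4,6,5,3) = 1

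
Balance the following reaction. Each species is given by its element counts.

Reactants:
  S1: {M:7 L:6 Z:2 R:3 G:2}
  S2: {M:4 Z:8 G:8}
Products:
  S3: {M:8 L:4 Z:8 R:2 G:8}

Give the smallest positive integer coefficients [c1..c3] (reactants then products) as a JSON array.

M: 4·7+5·4 = 48 | 6·8 = 48
L: 4·6+5·0 = 24 | 6·4 = 24
Z: 4·2+5·8 = 48 | 6·8 = 48
R: 4·3+5·0 = 12 | 6·2 = 12
G: 4·2+5·8 = 48 | 6·8 = 48
gcd(4,5,6) = 1

Coefficients: [4, 5, 6]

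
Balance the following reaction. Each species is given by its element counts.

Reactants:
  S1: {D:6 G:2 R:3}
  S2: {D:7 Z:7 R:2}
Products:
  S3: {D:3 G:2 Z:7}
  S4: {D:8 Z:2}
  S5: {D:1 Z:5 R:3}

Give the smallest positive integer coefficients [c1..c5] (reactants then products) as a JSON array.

D: 1·6+6·7 = 48 | 1·3+5·8+5·1 = 48
G: 1·2+6·0 = 2 | 1·2+5·0+5·0 = 2
Z: 1·0+6·7 = 42 | 1·7+5·2+5·5 = 42
R: 1·3+6·2 = 15 | 1·0+5·0+5·3 = 15
gcd(1,6,1,5,5) = 1

Coefficients: [1, 6, 1, 5, 5]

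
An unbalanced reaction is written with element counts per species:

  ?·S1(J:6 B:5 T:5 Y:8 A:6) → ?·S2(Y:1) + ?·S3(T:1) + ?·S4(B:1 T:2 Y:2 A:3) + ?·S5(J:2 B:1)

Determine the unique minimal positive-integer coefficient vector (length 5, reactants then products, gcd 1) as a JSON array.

J: 1·6 = 6 | 4·0+1·0+2·0+3·2 = 6
B: 1·5 = 5 | 4·0+1·0+2·1+3·1 = 5
T: 1·5 = 5 | 4·0+1·1+2·2+3·0 = 5
Y: 1·8 = 8 | 4·1+1·0+2·2+3·0 = 8
A: 1·6 = 6 | 4·0+1·0+2·3+3·0 = 6
gcd(1,4,1,2,3) = 1

Coefficients: [1, 4, 1, 2, 3]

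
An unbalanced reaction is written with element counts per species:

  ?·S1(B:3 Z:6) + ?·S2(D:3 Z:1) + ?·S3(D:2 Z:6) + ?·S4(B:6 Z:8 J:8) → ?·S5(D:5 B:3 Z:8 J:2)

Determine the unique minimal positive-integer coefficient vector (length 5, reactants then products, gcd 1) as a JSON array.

Coefficients: [2, 6, 1, 1, 4]

D: 2·0+6·3+1·2+1·0 = 20 | 4·5 = 20
B: 2·3+6·0+1·0+1·6 = 12 | 4·3 = 12
Z: 2·6+6·1+1·6+1·8 = 32 | 4·8 = 32
J: 2·0+6·0+1·0+1·8 = 8 | 4·2 = 8
gcd(2,6,1,1,4) = 1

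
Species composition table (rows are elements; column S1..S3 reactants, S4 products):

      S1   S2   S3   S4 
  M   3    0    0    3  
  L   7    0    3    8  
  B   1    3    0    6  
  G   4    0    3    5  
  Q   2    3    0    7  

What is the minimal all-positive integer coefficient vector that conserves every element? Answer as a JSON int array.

Coefficients: [3, 5, 1, 3]

M: 3·3+5·0+1·0 = 9 | 3·3 = 9
L: 3·7+5·0+1·3 = 24 | 3·8 = 24
B: 3·1+5·3+1·0 = 18 | 3·6 = 18
G: 3·4+5·0+1·3 = 15 | 3·5 = 15
Q: 3·2+5·3+1·0 = 21 | 3·7 = 21
gcd(3,5,1,3) = 1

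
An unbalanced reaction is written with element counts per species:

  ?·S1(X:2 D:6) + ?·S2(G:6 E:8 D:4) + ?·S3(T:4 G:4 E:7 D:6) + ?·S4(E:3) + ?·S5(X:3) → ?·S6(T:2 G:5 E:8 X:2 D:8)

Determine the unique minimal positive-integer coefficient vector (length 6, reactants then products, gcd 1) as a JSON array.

Coefficients: [3, 3, 3, 1, 2, 6]

T: 3·0+3·0+3·4+1·0+2·0 = 12 | 6·2 = 12
G: 3·0+3·6+3·4+1·0+2·0 = 30 | 6·5 = 30
E: 3·0+3·8+3·7+1·3+2·0 = 48 | 6·8 = 48
X: 3·2+3·0+3·0+1·0+2·3 = 12 | 6·2 = 12
D: 3·6+3·4+3·6+1·0+2·0 = 48 | 6·8 = 48
gcd(3,3,3,1,2,6) = 1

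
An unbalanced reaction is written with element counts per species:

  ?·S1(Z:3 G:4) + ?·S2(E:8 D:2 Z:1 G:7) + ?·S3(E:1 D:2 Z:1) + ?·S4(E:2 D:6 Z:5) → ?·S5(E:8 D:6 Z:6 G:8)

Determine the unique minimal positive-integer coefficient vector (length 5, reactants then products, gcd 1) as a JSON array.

E: 3·0+4·8+2·1+3·2 = 40 | 5·8 = 40
D: 3·0+4·2+2·2+3·6 = 30 | 5·6 = 30
Z: 3·3+4·1+2·1+3·5 = 30 | 5·6 = 30
G: 3·4+4·7+2·0+3·0 = 40 | 5·8 = 40
gcd(3,4,2,3,5) = 1

Coefficients: [3, 4, 2, 3, 5]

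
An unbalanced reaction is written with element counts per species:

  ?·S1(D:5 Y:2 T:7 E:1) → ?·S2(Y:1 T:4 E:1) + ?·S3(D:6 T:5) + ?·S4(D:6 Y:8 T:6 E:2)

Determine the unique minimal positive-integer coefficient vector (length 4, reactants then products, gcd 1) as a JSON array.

D: 6·5 = 30 | 4·0+4·6+1·6 = 30
Y: 6·2 = 12 | 4·1+4·0+1·8 = 12
T: 6·7 = 42 | 4·4+4·5+1·6 = 42
E: 6·1 = 6 | 4·1+4·0+1·2 = 6
gcd(6,4,4,1) = 1

Coefficients: [6, 4, 4, 1]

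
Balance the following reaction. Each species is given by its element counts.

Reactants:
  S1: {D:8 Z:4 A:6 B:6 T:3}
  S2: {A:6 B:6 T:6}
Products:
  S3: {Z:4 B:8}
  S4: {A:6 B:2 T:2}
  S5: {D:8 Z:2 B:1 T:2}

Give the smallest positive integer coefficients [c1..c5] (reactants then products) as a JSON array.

D: 4·8+1·0 = 32 | 2·0+5·0+4·8 = 32
Z: 4·4+1·0 = 16 | 2·4+5·0+4·2 = 16
A: 4·6+1·6 = 30 | 2·0+5·6+4·0 = 30
B: 4·6+1·6 = 30 | 2·8+5·2+4·1 = 30
T: 4·3+1·6 = 18 | 2·0+5·2+4·2 = 18
gcd(4,1,2,5,4) = 1

Coefficients: [4, 1, 2, 5, 4]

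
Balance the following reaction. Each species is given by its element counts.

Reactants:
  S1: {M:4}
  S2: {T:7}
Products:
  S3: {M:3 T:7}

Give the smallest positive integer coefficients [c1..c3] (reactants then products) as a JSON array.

Coefficients: [3, 4, 4]

M: 3·4+4·0 = 12 | 4·3 = 12
T: 3·0+4·7 = 28 | 4·7 = 28
gcd(3,4,4) = 1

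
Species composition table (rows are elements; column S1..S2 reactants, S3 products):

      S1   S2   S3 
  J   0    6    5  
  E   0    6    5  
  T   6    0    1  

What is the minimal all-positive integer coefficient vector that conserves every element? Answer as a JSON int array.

J: 1·0+5·6 = 30 | 6·5 = 30
E: 1·0+5·6 = 30 | 6·5 = 30
T: 1·6+5·0 = 6 | 6·1 = 6
gcd(1,5,6) = 1

Coefficients: [1, 5, 6]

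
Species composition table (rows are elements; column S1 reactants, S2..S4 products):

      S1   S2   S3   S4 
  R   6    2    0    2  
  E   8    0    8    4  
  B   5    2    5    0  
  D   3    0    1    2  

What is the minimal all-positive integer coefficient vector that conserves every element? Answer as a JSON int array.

Coefficients: [3, 5, 1, 4]

R: 3·6 = 18 | 5·2+1·0+4·2 = 18
E: 3·8 = 24 | 5·0+1·8+4·4 = 24
B: 3·5 = 15 | 5·2+1·5+4·0 = 15
D: 3·3 = 9 | 5·0+1·1+4·2 = 9
gcd(3,5,1,4) = 1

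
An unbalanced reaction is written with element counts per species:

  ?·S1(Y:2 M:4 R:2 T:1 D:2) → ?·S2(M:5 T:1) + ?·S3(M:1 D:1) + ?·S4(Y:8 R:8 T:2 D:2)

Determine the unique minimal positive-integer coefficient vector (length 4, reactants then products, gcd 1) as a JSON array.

Coefficients: [4, 2, 6, 1]

Y: 4·2 = 8 | 2·0+6·0+1·8 = 8
M: 4·4 = 16 | 2·5+6·1+1·0 = 16
R: 4·2 = 8 | 2·0+6·0+1·8 = 8
T: 4·1 = 4 | 2·1+6·0+1·2 = 4
D: 4·2 = 8 | 2·0+6·1+1·2 = 8
gcd(4,2,6,1) = 1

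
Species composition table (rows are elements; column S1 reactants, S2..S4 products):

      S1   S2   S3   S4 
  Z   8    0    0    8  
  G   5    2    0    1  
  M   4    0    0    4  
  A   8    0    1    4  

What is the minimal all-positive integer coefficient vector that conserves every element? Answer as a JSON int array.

Z: 1·8 = 8 | 2·0+4·0+1·8 = 8
G: 1·5 = 5 | 2·2+4·0+1·1 = 5
M: 1·4 = 4 | 2·0+4·0+1·4 = 4
A: 1·8 = 8 | 2·0+4·1+1·4 = 8
gcd(1,2,4,1) = 1

Coefficients: [1, 2, 4, 1]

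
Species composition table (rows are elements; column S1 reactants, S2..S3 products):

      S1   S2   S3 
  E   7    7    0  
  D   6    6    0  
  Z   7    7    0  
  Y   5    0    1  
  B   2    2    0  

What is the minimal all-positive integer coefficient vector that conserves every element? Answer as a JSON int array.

Coefficients: [1, 1, 5]

E: 1·7 = 7 | 1·7+5·0 = 7
D: 1·6 = 6 | 1·6+5·0 = 6
Z: 1·7 = 7 | 1·7+5·0 = 7
Y: 1·5 = 5 | 1·0+5·1 = 5
B: 1·2 = 2 | 1·2+5·0 = 2
gcd(1,1,5) = 1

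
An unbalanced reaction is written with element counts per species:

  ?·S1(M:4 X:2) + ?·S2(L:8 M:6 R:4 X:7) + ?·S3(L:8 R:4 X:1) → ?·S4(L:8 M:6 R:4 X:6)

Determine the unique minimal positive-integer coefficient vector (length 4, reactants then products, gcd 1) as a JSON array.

Coefficients: [3, 4, 2, 6]

L: 3·0+4·8+2·8 = 48 | 6·8 = 48
M: 3·4+4·6+2·0 = 36 | 6·6 = 36
R: 3·0+4·4+2·4 = 24 | 6·4 = 24
X: 3·2+4·7+2·1 = 36 | 6·6 = 36
gcd(3,4,2,6) = 1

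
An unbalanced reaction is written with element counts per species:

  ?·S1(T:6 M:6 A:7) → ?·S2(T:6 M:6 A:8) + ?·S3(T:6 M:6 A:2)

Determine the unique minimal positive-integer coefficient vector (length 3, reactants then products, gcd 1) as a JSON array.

T: 6·6 = 36 | 5·6+1·6 = 36
M: 6·6 = 36 | 5·6+1·6 = 36
A: 6·7 = 42 | 5·8+1·2 = 42
gcd(6,5,1) = 1

Coefficients: [6, 5, 1]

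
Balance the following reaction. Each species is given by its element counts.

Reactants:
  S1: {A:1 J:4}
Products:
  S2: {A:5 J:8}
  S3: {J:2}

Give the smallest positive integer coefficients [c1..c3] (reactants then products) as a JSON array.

A: 5·1 = 5 | 1·5+6·0 = 5
J: 5·4 = 20 | 1·8+6·2 = 20
gcd(5,1,6) = 1

Coefficients: [5, 1, 6]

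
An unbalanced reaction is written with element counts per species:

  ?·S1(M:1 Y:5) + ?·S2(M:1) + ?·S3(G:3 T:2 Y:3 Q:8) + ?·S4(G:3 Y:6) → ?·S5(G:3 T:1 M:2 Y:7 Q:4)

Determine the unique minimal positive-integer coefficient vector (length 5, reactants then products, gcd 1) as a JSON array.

Coefficients: [1, 3, 1, 1, 2]

G: 1·0+3·0+1·3+1·3 = 6 | 2·3 = 6
T: 1·0+3·0+1·2+1·0 = 2 | 2·1 = 2
M: 1·1+3·1+1·0+1·0 = 4 | 2·2 = 4
Y: 1·5+3·0+1·3+1·6 = 14 | 2·7 = 14
Q: 1·0+3·0+1·8+1·0 = 8 | 2·4 = 8
gcd(1,3,1,1,2) = 1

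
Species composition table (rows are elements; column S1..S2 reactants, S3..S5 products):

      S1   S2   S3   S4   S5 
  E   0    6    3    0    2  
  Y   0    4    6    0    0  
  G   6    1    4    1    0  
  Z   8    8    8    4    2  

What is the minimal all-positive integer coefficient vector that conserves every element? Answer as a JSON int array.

Coefficients: [1, 3, 2, 1, 6]

E: 1·0+3·6 = 18 | 2·3+1·0+6·2 = 18
Y: 1·0+3·4 = 12 | 2·6+1·0+6·0 = 12
G: 1·6+3·1 = 9 | 2·4+1·1+6·0 = 9
Z: 1·8+3·8 = 32 | 2·8+1·4+6·2 = 32
gcd(1,3,2,1,6) = 1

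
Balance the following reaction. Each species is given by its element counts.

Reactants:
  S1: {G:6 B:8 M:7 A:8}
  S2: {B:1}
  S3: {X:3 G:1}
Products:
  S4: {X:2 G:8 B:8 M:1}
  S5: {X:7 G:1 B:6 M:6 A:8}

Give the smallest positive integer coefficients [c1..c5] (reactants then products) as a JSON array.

Coefficients: [1, 6, 3, 1, 1]

X: 1·0+6·0+3·3 = 9 | 1·2+1·7 = 9
G: 1·6+6·0+3·1 = 9 | 1·8+1·1 = 9
B: 1·8+6·1+3·0 = 14 | 1·8+1·6 = 14
M: 1·7+6·0+3·0 = 7 | 1·1+1·6 = 7
A: 1·8+6·0+3·0 = 8 | 1·0+1·8 = 8
gcd(1,6,3,1,1) = 1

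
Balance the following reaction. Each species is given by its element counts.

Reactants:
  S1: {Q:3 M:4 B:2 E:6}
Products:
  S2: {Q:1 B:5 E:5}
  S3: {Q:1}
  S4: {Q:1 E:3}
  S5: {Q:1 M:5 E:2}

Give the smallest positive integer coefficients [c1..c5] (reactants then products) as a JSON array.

Coefficients: [5, 2, 5, 4, 4]

Q: 5·3 = 15 | 2·1+5·1+4·1+4·1 = 15
M: 5·4 = 20 | 2·0+5·0+4·0+4·5 = 20
B: 5·2 = 10 | 2·5+5·0+4·0+4·0 = 10
E: 5·6 = 30 | 2·5+5·0+4·3+4·2 = 30
gcd(5,2,5,4,4) = 1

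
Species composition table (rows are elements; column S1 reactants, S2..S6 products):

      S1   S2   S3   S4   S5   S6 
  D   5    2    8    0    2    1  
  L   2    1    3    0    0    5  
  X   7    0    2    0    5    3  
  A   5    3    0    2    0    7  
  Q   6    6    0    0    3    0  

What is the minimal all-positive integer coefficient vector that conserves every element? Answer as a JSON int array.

Coefficients: [5, 2, 1, 6, 6, 1]

D: 5·5 = 25 | 2·2+1·8+6·0+6·2+1·1 = 25
L: 5·2 = 10 | 2·1+1·3+6·0+6·0+1·5 = 10
X: 5·7 = 35 | 2·0+1·2+6·0+6·5+1·3 = 35
A: 5·5 = 25 | 2·3+1·0+6·2+6·0+1·7 = 25
Q: 5·6 = 30 | 2·6+1·0+6·0+6·3+1·0 = 30
gcd(5,2,1,6,6,1) = 1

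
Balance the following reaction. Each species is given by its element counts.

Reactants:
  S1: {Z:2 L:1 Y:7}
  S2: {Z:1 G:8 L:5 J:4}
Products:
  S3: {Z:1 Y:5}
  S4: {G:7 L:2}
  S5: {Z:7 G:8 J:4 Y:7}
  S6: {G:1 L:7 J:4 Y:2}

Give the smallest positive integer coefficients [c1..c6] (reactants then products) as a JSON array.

Coefficients: [3, 3, 2, 2, 1, 2]

Z: 3·2+3·1 = 9 | 2·1+2·0+1·7+2·0 = 9
G: 3·0+3·8 = 24 | 2·0+2·7+1·8+2·1 = 24
L: 3·1+3·5 = 18 | 2·0+2·2+1·0+2·7 = 18
J: 3·0+3·4 = 12 | 2·0+2·0+1·4+2·4 = 12
Y: 3·7+3·0 = 21 | 2·5+2·0+1·7+2·2 = 21
gcd(3,3,2,2,1,2) = 1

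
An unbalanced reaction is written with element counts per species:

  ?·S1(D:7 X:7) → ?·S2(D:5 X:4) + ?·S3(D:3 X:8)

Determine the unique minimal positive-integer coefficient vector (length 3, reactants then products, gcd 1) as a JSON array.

Coefficients: [4, 5, 1]

D: 4·7 = 28 | 5·5+1·3 = 28
X: 4·7 = 28 | 5·4+1·8 = 28
gcd(4,5,1) = 1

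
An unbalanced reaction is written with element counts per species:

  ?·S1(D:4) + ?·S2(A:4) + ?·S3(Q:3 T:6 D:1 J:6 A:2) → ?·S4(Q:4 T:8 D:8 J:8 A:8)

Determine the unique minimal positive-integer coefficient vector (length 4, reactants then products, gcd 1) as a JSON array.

Coefficients: [5, 4, 4, 3]

Q: 5·0+4·0+4·3 = 12 | 3·4 = 12
T: 5·0+4·0+4·6 = 24 | 3·8 = 24
D: 5·4+4·0+4·1 = 24 | 3·8 = 24
J: 5·0+4·0+4·6 = 24 | 3·8 = 24
A: 5·0+4·4+4·2 = 24 | 3·8 = 24
gcd(5,4,4,3) = 1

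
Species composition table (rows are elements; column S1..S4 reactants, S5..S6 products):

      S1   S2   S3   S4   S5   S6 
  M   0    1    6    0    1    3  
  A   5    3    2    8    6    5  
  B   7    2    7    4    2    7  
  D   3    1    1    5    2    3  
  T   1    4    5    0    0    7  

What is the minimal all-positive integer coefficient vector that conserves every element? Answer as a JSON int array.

Coefficients: [1, 6, 2, 2, 3, 5]

M: 1·0+6·1+2·6+2·0 = 18 | 3·1+5·3 = 18
A: 1·5+6·3+2·2+2·8 = 43 | 3·6+5·5 = 43
B: 1·7+6·2+2·7+2·4 = 41 | 3·2+5·7 = 41
D: 1·3+6·1+2·1+2·5 = 21 | 3·2+5·3 = 21
T: 1·1+6·4+2·5+2·0 = 35 | 3·0+5·7 = 35
gcd(1,6,2,2,3,5) = 1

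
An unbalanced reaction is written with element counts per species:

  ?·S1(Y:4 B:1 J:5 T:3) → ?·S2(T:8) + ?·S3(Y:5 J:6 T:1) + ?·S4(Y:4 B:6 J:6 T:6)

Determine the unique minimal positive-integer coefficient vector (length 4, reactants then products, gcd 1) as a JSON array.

Y: 6·4 = 24 | 1·0+4·5+1·4 = 24
B: 6·1 = 6 | 1·0+4·0+1·6 = 6
J: 6·5 = 30 | 1·0+4·6+1·6 = 30
T: 6·3 = 18 | 1·8+4·1+1·6 = 18
gcd(6,1,4,1) = 1

Coefficients: [6, 1, 4, 1]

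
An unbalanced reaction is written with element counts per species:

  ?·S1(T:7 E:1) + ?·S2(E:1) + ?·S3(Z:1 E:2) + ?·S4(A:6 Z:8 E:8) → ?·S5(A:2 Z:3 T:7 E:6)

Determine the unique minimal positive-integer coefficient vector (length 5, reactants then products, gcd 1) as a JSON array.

Coefficients: [3, 5, 1, 1, 3]

A: 3·0+5·0+1·0+1·6 = 6 | 3·2 = 6
Z: 3·0+5·0+1·1+1·8 = 9 | 3·3 = 9
T: 3·7+5·0+1·0+1·0 = 21 | 3·7 = 21
E: 3·1+5·1+1·2+1·8 = 18 | 3·6 = 18
gcd(3,5,1,1,3) = 1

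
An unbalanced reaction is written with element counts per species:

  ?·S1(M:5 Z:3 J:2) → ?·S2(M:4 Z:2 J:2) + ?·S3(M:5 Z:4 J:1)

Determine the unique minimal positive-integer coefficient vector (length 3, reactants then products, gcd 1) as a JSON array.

M: 6·5 = 30 | 5·4+2·5 = 30
Z: 6·3 = 18 | 5·2+2·4 = 18
J: 6·2 = 12 | 5·2+2·1 = 12
gcd(6,5,2) = 1

Coefficients: [6, 5, 2]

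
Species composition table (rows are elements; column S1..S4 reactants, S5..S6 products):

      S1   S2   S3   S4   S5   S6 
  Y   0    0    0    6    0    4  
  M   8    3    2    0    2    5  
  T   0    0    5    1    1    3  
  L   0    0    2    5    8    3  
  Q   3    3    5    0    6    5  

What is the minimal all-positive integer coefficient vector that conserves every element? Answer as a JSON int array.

Y: 1·0+6·0+3·0+4·6 = 24 | 1·0+6·4 = 24
M: 1·8+6·3+3·2+4·0 = 32 | 1·2+6·5 = 32
T: 1·0+6·0+3·5+4·1 = 19 | 1·1+6·3 = 19
L: 1·0+6·0+3·2+4·5 = 26 | 1·8+6·3 = 26
Q: 1·3+6·3+3·5+4·0 = 36 | 1·6+6·5 = 36
gcd(1,6,3,4,1,6) = 1

Coefficients: [1, 6, 3, 4, 1, 6]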